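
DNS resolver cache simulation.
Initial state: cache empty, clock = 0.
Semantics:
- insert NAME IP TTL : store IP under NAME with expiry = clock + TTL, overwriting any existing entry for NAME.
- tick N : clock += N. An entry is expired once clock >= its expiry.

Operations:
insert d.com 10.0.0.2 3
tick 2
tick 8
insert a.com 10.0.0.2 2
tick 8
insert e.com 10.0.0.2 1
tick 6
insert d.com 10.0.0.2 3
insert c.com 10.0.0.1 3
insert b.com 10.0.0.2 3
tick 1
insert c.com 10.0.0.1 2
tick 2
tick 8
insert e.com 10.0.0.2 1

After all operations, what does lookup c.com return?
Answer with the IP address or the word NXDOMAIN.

Op 1: insert d.com -> 10.0.0.2 (expiry=0+3=3). clock=0
Op 2: tick 2 -> clock=2.
Op 3: tick 8 -> clock=10. purged={d.com}
Op 4: insert a.com -> 10.0.0.2 (expiry=10+2=12). clock=10
Op 5: tick 8 -> clock=18. purged={a.com}
Op 6: insert e.com -> 10.0.0.2 (expiry=18+1=19). clock=18
Op 7: tick 6 -> clock=24. purged={e.com}
Op 8: insert d.com -> 10.0.0.2 (expiry=24+3=27). clock=24
Op 9: insert c.com -> 10.0.0.1 (expiry=24+3=27). clock=24
Op 10: insert b.com -> 10.0.0.2 (expiry=24+3=27). clock=24
Op 11: tick 1 -> clock=25.
Op 12: insert c.com -> 10.0.0.1 (expiry=25+2=27). clock=25
Op 13: tick 2 -> clock=27. purged={b.com,c.com,d.com}
Op 14: tick 8 -> clock=35.
Op 15: insert e.com -> 10.0.0.2 (expiry=35+1=36). clock=35
lookup c.com: not in cache (expired or never inserted)

Answer: NXDOMAIN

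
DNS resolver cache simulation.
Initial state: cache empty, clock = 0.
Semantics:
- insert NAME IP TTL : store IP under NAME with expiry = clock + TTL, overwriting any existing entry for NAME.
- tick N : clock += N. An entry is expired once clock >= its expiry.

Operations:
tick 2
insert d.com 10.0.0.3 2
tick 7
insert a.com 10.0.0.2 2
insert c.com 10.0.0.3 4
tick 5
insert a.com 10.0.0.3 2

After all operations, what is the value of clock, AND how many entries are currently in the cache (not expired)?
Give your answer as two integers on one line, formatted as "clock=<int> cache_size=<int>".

Answer: clock=14 cache_size=1

Derivation:
Op 1: tick 2 -> clock=2.
Op 2: insert d.com -> 10.0.0.3 (expiry=2+2=4). clock=2
Op 3: tick 7 -> clock=9. purged={d.com}
Op 4: insert a.com -> 10.0.0.2 (expiry=9+2=11). clock=9
Op 5: insert c.com -> 10.0.0.3 (expiry=9+4=13). clock=9
Op 6: tick 5 -> clock=14. purged={a.com,c.com}
Op 7: insert a.com -> 10.0.0.3 (expiry=14+2=16). clock=14
Final clock = 14
Final cache (unexpired): {a.com} -> size=1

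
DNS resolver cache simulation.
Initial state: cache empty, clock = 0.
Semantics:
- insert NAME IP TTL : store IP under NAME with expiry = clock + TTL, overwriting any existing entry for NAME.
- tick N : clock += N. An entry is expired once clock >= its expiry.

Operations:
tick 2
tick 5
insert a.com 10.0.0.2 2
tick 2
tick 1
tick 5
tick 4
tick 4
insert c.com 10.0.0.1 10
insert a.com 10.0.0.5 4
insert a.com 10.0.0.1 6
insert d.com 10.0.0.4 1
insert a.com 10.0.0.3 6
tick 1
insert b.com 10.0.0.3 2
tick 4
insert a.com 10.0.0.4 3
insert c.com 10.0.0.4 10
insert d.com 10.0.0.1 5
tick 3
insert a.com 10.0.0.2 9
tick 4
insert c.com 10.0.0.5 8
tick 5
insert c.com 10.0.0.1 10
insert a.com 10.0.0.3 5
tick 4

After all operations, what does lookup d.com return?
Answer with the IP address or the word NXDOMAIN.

Answer: NXDOMAIN

Derivation:
Op 1: tick 2 -> clock=2.
Op 2: tick 5 -> clock=7.
Op 3: insert a.com -> 10.0.0.2 (expiry=7+2=9). clock=7
Op 4: tick 2 -> clock=9. purged={a.com}
Op 5: tick 1 -> clock=10.
Op 6: tick 5 -> clock=15.
Op 7: tick 4 -> clock=19.
Op 8: tick 4 -> clock=23.
Op 9: insert c.com -> 10.0.0.1 (expiry=23+10=33). clock=23
Op 10: insert a.com -> 10.0.0.5 (expiry=23+4=27). clock=23
Op 11: insert a.com -> 10.0.0.1 (expiry=23+6=29). clock=23
Op 12: insert d.com -> 10.0.0.4 (expiry=23+1=24). clock=23
Op 13: insert a.com -> 10.0.0.3 (expiry=23+6=29). clock=23
Op 14: tick 1 -> clock=24. purged={d.com}
Op 15: insert b.com -> 10.0.0.3 (expiry=24+2=26). clock=24
Op 16: tick 4 -> clock=28. purged={b.com}
Op 17: insert a.com -> 10.0.0.4 (expiry=28+3=31). clock=28
Op 18: insert c.com -> 10.0.0.4 (expiry=28+10=38). clock=28
Op 19: insert d.com -> 10.0.0.1 (expiry=28+5=33). clock=28
Op 20: tick 3 -> clock=31. purged={a.com}
Op 21: insert a.com -> 10.0.0.2 (expiry=31+9=40). clock=31
Op 22: tick 4 -> clock=35. purged={d.com}
Op 23: insert c.com -> 10.0.0.5 (expiry=35+8=43). clock=35
Op 24: tick 5 -> clock=40. purged={a.com}
Op 25: insert c.com -> 10.0.0.1 (expiry=40+10=50). clock=40
Op 26: insert a.com -> 10.0.0.3 (expiry=40+5=45). clock=40
Op 27: tick 4 -> clock=44.
lookup d.com: not in cache (expired or never inserted)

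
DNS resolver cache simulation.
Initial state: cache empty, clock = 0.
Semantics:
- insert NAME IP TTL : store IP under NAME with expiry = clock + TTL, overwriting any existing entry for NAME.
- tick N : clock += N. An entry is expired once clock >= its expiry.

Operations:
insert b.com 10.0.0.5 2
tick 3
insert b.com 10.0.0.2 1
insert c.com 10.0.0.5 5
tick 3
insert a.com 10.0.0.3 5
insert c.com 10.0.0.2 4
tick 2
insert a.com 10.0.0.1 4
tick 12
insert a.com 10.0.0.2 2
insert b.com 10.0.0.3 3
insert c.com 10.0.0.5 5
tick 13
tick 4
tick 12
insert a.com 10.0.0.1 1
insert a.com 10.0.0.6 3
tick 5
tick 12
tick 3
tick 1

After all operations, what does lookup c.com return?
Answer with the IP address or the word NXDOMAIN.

Op 1: insert b.com -> 10.0.0.5 (expiry=0+2=2). clock=0
Op 2: tick 3 -> clock=3. purged={b.com}
Op 3: insert b.com -> 10.0.0.2 (expiry=3+1=4). clock=3
Op 4: insert c.com -> 10.0.0.5 (expiry=3+5=8). clock=3
Op 5: tick 3 -> clock=6. purged={b.com}
Op 6: insert a.com -> 10.0.0.3 (expiry=6+5=11). clock=6
Op 7: insert c.com -> 10.0.0.2 (expiry=6+4=10). clock=6
Op 8: tick 2 -> clock=8.
Op 9: insert a.com -> 10.0.0.1 (expiry=8+4=12). clock=8
Op 10: tick 12 -> clock=20. purged={a.com,c.com}
Op 11: insert a.com -> 10.0.0.2 (expiry=20+2=22). clock=20
Op 12: insert b.com -> 10.0.0.3 (expiry=20+3=23). clock=20
Op 13: insert c.com -> 10.0.0.5 (expiry=20+5=25). clock=20
Op 14: tick 13 -> clock=33. purged={a.com,b.com,c.com}
Op 15: tick 4 -> clock=37.
Op 16: tick 12 -> clock=49.
Op 17: insert a.com -> 10.0.0.1 (expiry=49+1=50). clock=49
Op 18: insert a.com -> 10.0.0.6 (expiry=49+3=52). clock=49
Op 19: tick 5 -> clock=54. purged={a.com}
Op 20: tick 12 -> clock=66.
Op 21: tick 3 -> clock=69.
Op 22: tick 1 -> clock=70.
lookup c.com: not in cache (expired or never inserted)

Answer: NXDOMAIN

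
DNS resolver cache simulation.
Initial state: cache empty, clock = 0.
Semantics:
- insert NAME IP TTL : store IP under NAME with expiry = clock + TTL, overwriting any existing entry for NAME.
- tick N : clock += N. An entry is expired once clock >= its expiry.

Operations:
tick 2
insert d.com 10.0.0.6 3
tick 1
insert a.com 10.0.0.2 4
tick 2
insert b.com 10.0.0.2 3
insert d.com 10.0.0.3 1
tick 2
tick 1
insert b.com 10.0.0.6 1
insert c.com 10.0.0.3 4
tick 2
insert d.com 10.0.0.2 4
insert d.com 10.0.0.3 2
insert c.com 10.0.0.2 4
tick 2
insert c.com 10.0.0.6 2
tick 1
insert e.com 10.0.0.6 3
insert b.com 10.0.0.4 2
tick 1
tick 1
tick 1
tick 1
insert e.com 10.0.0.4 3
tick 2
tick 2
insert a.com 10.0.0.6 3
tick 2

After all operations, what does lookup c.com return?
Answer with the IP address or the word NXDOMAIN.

Answer: NXDOMAIN

Derivation:
Op 1: tick 2 -> clock=2.
Op 2: insert d.com -> 10.0.0.6 (expiry=2+3=5). clock=2
Op 3: tick 1 -> clock=3.
Op 4: insert a.com -> 10.0.0.2 (expiry=3+4=7). clock=3
Op 5: tick 2 -> clock=5. purged={d.com}
Op 6: insert b.com -> 10.0.0.2 (expiry=5+3=8). clock=5
Op 7: insert d.com -> 10.0.0.3 (expiry=5+1=6). clock=5
Op 8: tick 2 -> clock=7. purged={a.com,d.com}
Op 9: tick 1 -> clock=8. purged={b.com}
Op 10: insert b.com -> 10.0.0.6 (expiry=8+1=9). clock=8
Op 11: insert c.com -> 10.0.0.3 (expiry=8+4=12). clock=8
Op 12: tick 2 -> clock=10. purged={b.com}
Op 13: insert d.com -> 10.0.0.2 (expiry=10+4=14). clock=10
Op 14: insert d.com -> 10.0.0.3 (expiry=10+2=12). clock=10
Op 15: insert c.com -> 10.0.0.2 (expiry=10+4=14). clock=10
Op 16: tick 2 -> clock=12. purged={d.com}
Op 17: insert c.com -> 10.0.0.6 (expiry=12+2=14). clock=12
Op 18: tick 1 -> clock=13.
Op 19: insert e.com -> 10.0.0.6 (expiry=13+3=16). clock=13
Op 20: insert b.com -> 10.0.0.4 (expiry=13+2=15). clock=13
Op 21: tick 1 -> clock=14. purged={c.com}
Op 22: tick 1 -> clock=15. purged={b.com}
Op 23: tick 1 -> clock=16. purged={e.com}
Op 24: tick 1 -> clock=17.
Op 25: insert e.com -> 10.0.0.4 (expiry=17+3=20). clock=17
Op 26: tick 2 -> clock=19.
Op 27: tick 2 -> clock=21. purged={e.com}
Op 28: insert a.com -> 10.0.0.6 (expiry=21+3=24). clock=21
Op 29: tick 2 -> clock=23.
lookup c.com: not in cache (expired or never inserted)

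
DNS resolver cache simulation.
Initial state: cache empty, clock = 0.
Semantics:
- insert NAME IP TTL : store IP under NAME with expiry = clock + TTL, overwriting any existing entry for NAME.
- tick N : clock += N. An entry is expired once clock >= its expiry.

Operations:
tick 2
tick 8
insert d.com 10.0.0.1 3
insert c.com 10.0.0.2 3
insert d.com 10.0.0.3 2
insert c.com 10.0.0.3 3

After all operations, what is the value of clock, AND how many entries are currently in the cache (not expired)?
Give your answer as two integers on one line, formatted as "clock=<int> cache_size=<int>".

Answer: clock=10 cache_size=2

Derivation:
Op 1: tick 2 -> clock=2.
Op 2: tick 8 -> clock=10.
Op 3: insert d.com -> 10.0.0.1 (expiry=10+3=13). clock=10
Op 4: insert c.com -> 10.0.0.2 (expiry=10+3=13). clock=10
Op 5: insert d.com -> 10.0.0.3 (expiry=10+2=12). clock=10
Op 6: insert c.com -> 10.0.0.3 (expiry=10+3=13). clock=10
Final clock = 10
Final cache (unexpired): {c.com,d.com} -> size=2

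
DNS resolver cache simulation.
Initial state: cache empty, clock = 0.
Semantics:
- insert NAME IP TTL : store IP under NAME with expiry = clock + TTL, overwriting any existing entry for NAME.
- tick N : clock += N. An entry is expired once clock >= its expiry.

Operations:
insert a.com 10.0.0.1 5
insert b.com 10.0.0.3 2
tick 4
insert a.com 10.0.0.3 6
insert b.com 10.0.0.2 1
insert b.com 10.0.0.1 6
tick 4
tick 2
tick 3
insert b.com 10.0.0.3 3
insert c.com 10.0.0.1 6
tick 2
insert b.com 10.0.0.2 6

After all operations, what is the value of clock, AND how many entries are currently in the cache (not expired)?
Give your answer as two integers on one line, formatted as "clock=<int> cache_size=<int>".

Answer: clock=15 cache_size=2

Derivation:
Op 1: insert a.com -> 10.0.0.1 (expiry=0+5=5). clock=0
Op 2: insert b.com -> 10.0.0.3 (expiry=0+2=2). clock=0
Op 3: tick 4 -> clock=4. purged={b.com}
Op 4: insert a.com -> 10.0.0.3 (expiry=4+6=10). clock=4
Op 5: insert b.com -> 10.0.0.2 (expiry=4+1=5). clock=4
Op 6: insert b.com -> 10.0.0.1 (expiry=4+6=10). clock=4
Op 7: tick 4 -> clock=8.
Op 8: tick 2 -> clock=10. purged={a.com,b.com}
Op 9: tick 3 -> clock=13.
Op 10: insert b.com -> 10.0.0.3 (expiry=13+3=16). clock=13
Op 11: insert c.com -> 10.0.0.1 (expiry=13+6=19). clock=13
Op 12: tick 2 -> clock=15.
Op 13: insert b.com -> 10.0.0.2 (expiry=15+6=21). clock=15
Final clock = 15
Final cache (unexpired): {b.com,c.com} -> size=2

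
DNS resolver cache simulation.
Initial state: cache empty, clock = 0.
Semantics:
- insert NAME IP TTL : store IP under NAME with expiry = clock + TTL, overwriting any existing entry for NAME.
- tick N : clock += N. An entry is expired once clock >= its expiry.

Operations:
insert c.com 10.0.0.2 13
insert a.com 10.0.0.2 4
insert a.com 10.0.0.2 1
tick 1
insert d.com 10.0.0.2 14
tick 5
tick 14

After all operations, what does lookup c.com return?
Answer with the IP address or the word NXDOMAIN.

Answer: NXDOMAIN

Derivation:
Op 1: insert c.com -> 10.0.0.2 (expiry=0+13=13). clock=0
Op 2: insert a.com -> 10.0.0.2 (expiry=0+4=4). clock=0
Op 3: insert a.com -> 10.0.0.2 (expiry=0+1=1). clock=0
Op 4: tick 1 -> clock=1. purged={a.com}
Op 5: insert d.com -> 10.0.0.2 (expiry=1+14=15). clock=1
Op 6: tick 5 -> clock=6.
Op 7: tick 14 -> clock=20. purged={c.com,d.com}
lookup c.com: not in cache (expired or never inserted)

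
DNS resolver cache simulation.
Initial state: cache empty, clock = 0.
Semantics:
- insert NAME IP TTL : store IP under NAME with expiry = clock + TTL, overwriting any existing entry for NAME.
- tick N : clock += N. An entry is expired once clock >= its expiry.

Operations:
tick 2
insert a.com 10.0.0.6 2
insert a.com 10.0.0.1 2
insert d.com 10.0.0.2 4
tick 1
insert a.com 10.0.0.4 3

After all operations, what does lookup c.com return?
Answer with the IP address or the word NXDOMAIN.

Answer: NXDOMAIN

Derivation:
Op 1: tick 2 -> clock=2.
Op 2: insert a.com -> 10.0.0.6 (expiry=2+2=4). clock=2
Op 3: insert a.com -> 10.0.0.1 (expiry=2+2=4). clock=2
Op 4: insert d.com -> 10.0.0.2 (expiry=2+4=6). clock=2
Op 5: tick 1 -> clock=3.
Op 6: insert a.com -> 10.0.0.4 (expiry=3+3=6). clock=3
lookup c.com: not in cache (expired or never inserted)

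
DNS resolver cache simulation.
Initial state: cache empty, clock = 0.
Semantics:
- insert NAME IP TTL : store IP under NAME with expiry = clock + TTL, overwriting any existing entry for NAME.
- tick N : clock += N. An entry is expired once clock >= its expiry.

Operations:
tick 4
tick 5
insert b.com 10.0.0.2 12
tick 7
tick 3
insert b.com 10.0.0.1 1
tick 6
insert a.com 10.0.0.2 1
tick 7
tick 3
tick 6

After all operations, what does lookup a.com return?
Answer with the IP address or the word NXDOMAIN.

Op 1: tick 4 -> clock=4.
Op 2: tick 5 -> clock=9.
Op 3: insert b.com -> 10.0.0.2 (expiry=9+12=21). clock=9
Op 4: tick 7 -> clock=16.
Op 5: tick 3 -> clock=19.
Op 6: insert b.com -> 10.0.0.1 (expiry=19+1=20). clock=19
Op 7: tick 6 -> clock=25. purged={b.com}
Op 8: insert a.com -> 10.0.0.2 (expiry=25+1=26). clock=25
Op 9: tick 7 -> clock=32. purged={a.com}
Op 10: tick 3 -> clock=35.
Op 11: tick 6 -> clock=41.
lookup a.com: not in cache (expired or never inserted)

Answer: NXDOMAIN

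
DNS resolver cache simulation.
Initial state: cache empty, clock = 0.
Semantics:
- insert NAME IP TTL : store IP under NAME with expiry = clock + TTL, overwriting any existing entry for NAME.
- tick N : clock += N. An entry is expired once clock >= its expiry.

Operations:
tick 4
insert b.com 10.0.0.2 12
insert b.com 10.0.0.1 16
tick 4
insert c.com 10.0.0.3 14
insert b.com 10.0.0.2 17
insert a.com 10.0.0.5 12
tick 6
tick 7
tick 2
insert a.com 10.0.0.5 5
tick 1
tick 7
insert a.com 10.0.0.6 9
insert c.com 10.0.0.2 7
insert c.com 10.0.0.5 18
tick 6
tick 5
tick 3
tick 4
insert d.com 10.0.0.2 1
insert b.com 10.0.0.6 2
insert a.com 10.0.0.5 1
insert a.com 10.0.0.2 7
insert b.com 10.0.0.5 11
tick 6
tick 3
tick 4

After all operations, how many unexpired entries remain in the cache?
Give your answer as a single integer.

Answer: 0

Derivation:
Op 1: tick 4 -> clock=4.
Op 2: insert b.com -> 10.0.0.2 (expiry=4+12=16). clock=4
Op 3: insert b.com -> 10.0.0.1 (expiry=4+16=20). clock=4
Op 4: tick 4 -> clock=8.
Op 5: insert c.com -> 10.0.0.3 (expiry=8+14=22). clock=8
Op 6: insert b.com -> 10.0.0.2 (expiry=8+17=25). clock=8
Op 7: insert a.com -> 10.0.0.5 (expiry=8+12=20). clock=8
Op 8: tick 6 -> clock=14.
Op 9: tick 7 -> clock=21. purged={a.com}
Op 10: tick 2 -> clock=23. purged={c.com}
Op 11: insert a.com -> 10.0.0.5 (expiry=23+5=28). clock=23
Op 12: tick 1 -> clock=24.
Op 13: tick 7 -> clock=31. purged={a.com,b.com}
Op 14: insert a.com -> 10.0.0.6 (expiry=31+9=40). clock=31
Op 15: insert c.com -> 10.0.0.2 (expiry=31+7=38). clock=31
Op 16: insert c.com -> 10.0.0.5 (expiry=31+18=49). clock=31
Op 17: tick 6 -> clock=37.
Op 18: tick 5 -> clock=42. purged={a.com}
Op 19: tick 3 -> clock=45.
Op 20: tick 4 -> clock=49. purged={c.com}
Op 21: insert d.com -> 10.0.0.2 (expiry=49+1=50). clock=49
Op 22: insert b.com -> 10.0.0.6 (expiry=49+2=51). clock=49
Op 23: insert a.com -> 10.0.0.5 (expiry=49+1=50). clock=49
Op 24: insert a.com -> 10.0.0.2 (expiry=49+7=56). clock=49
Op 25: insert b.com -> 10.0.0.5 (expiry=49+11=60). clock=49
Op 26: tick 6 -> clock=55. purged={d.com}
Op 27: tick 3 -> clock=58. purged={a.com}
Op 28: tick 4 -> clock=62. purged={b.com}
Final cache (unexpired): {} -> size=0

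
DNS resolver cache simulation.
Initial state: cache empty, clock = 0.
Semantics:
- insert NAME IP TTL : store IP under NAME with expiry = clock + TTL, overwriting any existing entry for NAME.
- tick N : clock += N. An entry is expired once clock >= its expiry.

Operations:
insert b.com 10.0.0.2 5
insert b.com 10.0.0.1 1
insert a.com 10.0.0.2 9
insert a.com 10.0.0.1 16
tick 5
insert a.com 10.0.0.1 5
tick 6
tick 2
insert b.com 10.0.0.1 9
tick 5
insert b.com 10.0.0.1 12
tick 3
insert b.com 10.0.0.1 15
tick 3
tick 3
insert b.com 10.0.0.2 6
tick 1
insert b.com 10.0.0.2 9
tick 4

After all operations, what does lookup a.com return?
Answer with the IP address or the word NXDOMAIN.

Op 1: insert b.com -> 10.0.0.2 (expiry=0+5=5). clock=0
Op 2: insert b.com -> 10.0.0.1 (expiry=0+1=1). clock=0
Op 3: insert a.com -> 10.0.0.2 (expiry=0+9=9). clock=0
Op 4: insert a.com -> 10.0.0.1 (expiry=0+16=16). clock=0
Op 5: tick 5 -> clock=5. purged={b.com}
Op 6: insert a.com -> 10.0.0.1 (expiry=5+5=10). clock=5
Op 7: tick 6 -> clock=11. purged={a.com}
Op 8: tick 2 -> clock=13.
Op 9: insert b.com -> 10.0.0.1 (expiry=13+9=22). clock=13
Op 10: tick 5 -> clock=18.
Op 11: insert b.com -> 10.0.0.1 (expiry=18+12=30). clock=18
Op 12: tick 3 -> clock=21.
Op 13: insert b.com -> 10.0.0.1 (expiry=21+15=36). clock=21
Op 14: tick 3 -> clock=24.
Op 15: tick 3 -> clock=27.
Op 16: insert b.com -> 10.0.0.2 (expiry=27+6=33). clock=27
Op 17: tick 1 -> clock=28.
Op 18: insert b.com -> 10.0.0.2 (expiry=28+9=37). clock=28
Op 19: tick 4 -> clock=32.
lookup a.com: not in cache (expired or never inserted)

Answer: NXDOMAIN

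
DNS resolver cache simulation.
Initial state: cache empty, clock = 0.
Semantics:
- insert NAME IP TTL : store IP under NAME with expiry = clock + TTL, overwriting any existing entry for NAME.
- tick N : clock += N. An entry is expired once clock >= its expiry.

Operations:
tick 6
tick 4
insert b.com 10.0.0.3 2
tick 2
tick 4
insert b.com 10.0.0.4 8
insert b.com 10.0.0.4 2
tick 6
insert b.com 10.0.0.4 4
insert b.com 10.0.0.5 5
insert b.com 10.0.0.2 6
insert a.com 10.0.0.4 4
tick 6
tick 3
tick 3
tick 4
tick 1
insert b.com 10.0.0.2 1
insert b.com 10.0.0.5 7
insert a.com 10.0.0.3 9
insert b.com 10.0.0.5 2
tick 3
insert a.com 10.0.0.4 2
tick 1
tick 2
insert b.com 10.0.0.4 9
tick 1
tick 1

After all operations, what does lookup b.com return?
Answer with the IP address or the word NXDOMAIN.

Op 1: tick 6 -> clock=6.
Op 2: tick 4 -> clock=10.
Op 3: insert b.com -> 10.0.0.3 (expiry=10+2=12). clock=10
Op 4: tick 2 -> clock=12. purged={b.com}
Op 5: tick 4 -> clock=16.
Op 6: insert b.com -> 10.0.0.4 (expiry=16+8=24). clock=16
Op 7: insert b.com -> 10.0.0.4 (expiry=16+2=18). clock=16
Op 8: tick 6 -> clock=22. purged={b.com}
Op 9: insert b.com -> 10.0.0.4 (expiry=22+4=26). clock=22
Op 10: insert b.com -> 10.0.0.5 (expiry=22+5=27). clock=22
Op 11: insert b.com -> 10.0.0.2 (expiry=22+6=28). clock=22
Op 12: insert a.com -> 10.0.0.4 (expiry=22+4=26). clock=22
Op 13: tick 6 -> clock=28. purged={a.com,b.com}
Op 14: tick 3 -> clock=31.
Op 15: tick 3 -> clock=34.
Op 16: tick 4 -> clock=38.
Op 17: tick 1 -> clock=39.
Op 18: insert b.com -> 10.0.0.2 (expiry=39+1=40). clock=39
Op 19: insert b.com -> 10.0.0.5 (expiry=39+7=46). clock=39
Op 20: insert a.com -> 10.0.0.3 (expiry=39+9=48). clock=39
Op 21: insert b.com -> 10.0.0.5 (expiry=39+2=41). clock=39
Op 22: tick 3 -> clock=42. purged={b.com}
Op 23: insert a.com -> 10.0.0.4 (expiry=42+2=44). clock=42
Op 24: tick 1 -> clock=43.
Op 25: tick 2 -> clock=45. purged={a.com}
Op 26: insert b.com -> 10.0.0.4 (expiry=45+9=54). clock=45
Op 27: tick 1 -> clock=46.
Op 28: tick 1 -> clock=47.
lookup b.com: present, ip=10.0.0.4 expiry=54 > clock=47

Answer: 10.0.0.4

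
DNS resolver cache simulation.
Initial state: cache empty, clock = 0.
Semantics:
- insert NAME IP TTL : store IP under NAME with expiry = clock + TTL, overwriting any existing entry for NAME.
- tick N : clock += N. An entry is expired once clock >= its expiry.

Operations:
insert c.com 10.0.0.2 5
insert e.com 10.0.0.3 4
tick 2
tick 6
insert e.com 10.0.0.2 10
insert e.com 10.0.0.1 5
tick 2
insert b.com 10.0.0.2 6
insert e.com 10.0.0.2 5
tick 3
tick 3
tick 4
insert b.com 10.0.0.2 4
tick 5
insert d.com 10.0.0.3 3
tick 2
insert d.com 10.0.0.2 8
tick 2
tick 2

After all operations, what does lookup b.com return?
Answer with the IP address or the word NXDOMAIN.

Op 1: insert c.com -> 10.0.0.2 (expiry=0+5=5). clock=0
Op 2: insert e.com -> 10.0.0.3 (expiry=0+4=4). clock=0
Op 3: tick 2 -> clock=2.
Op 4: tick 6 -> clock=8. purged={c.com,e.com}
Op 5: insert e.com -> 10.0.0.2 (expiry=8+10=18). clock=8
Op 6: insert e.com -> 10.0.0.1 (expiry=8+5=13). clock=8
Op 7: tick 2 -> clock=10.
Op 8: insert b.com -> 10.0.0.2 (expiry=10+6=16). clock=10
Op 9: insert e.com -> 10.0.0.2 (expiry=10+5=15). clock=10
Op 10: tick 3 -> clock=13.
Op 11: tick 3 -> clock=16. purged={b.com,e.com}
Op 12: tick 4 -> clock=20.
Op 13: insert b.com -> 10.0.0.2 (expiry=20+4=24). clock=20
Op 14: tick 5 -> clock=25. purged={b.com}
Op 15: insert d.com -> 10.0.0.3 (expiry=25+3=28). clock=25
Op 16: tick 2 -> clock=27.
Op 17: insert d.com -> 10.0.0.2 (expiry=27+8=35). clock=27
Op 18: tick 2 -> clock=29.
Op 19: tick 2 -> clock=31.
lookup b.com: not in cache (expired or never inserted)

Answer: NXDOMAIN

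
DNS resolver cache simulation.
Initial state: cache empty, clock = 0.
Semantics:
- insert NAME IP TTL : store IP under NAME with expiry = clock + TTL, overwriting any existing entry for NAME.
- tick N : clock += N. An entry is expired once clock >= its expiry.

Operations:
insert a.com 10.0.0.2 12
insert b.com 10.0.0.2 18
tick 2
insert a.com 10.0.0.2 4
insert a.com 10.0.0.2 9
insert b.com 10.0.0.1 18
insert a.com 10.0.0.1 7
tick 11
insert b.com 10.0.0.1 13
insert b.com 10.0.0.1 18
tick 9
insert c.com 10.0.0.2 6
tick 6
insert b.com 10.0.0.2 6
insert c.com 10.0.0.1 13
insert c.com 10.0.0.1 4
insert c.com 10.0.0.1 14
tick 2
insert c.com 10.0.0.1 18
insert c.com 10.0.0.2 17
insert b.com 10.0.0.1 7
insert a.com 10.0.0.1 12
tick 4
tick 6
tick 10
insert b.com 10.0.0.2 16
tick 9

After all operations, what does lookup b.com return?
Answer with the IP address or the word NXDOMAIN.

Answer: 10.0.0.2

Derivation:
Op 1: insert a.com -> 10.0.0.2 (expiry=0+12=12). clock=0
Op 2: insert b.com -> 10.0.0.2 (expiry=0+18=18). clock=0
Op 3: tick 2 -> clock=2.
Op 4: insert a.com -> 10.0.0.2 (expiry=2+4=6). clock=2
Op 5: insert a.com -> 10.0.0.2 (expiry=2+9=11). clock=2
Op 6: insert b.com -> 10.0.0.1 (expiry=2+18=20). clock=2
Op 7: insert a.com -> 10.0.0.1 (expiry=2+7=9). clock=2
Op 8: tick 11 -> clock=13. purged={a.com}
Op 9: insert b.com -> 10.0.0.1 (expiry=13+13=26). clock=13
Op 10: insert b.com -> 10.0.0.1 (expiry=13+18=31). clock=13
Op 11: tick 9 -> clock=22.
Op 12: insert c.com -> 10.0.0.2 (expiry=22+6=28). clock=22
Op 13: tick 6 -> clock=28. purged={c.com}
Op 14: insert b.com -> 10.0.0.2 (expiry=28+6=34). clock=28
Op 15: insert c.com -> 10.0.0.1 (expiry=28+13=41). clock=28
Op 16: insert c.com -> 10.0.0.1 (expiry=28+4=32). clock=28
Op 17: insert c.com -> 10.0.0.1 (expiry=28+14=42). clock=28
Op 18: tick 2 -> clock=30.
Op 19: insert c.com -> 10.0.0.1 (expiry=30+18=48). clock=30
Op 20: insert c.com -> 10.0.0.2 (expiry=30+17=47). clock=30
Op 21: insert b.com -> 10.0.0.1 (expiry=30+7=37). clock=30
Op 22: insert a.com -> 10.0.0.1 (expiry=30+12=42). clock=30
Op 23: tick 4 -> clock=34.
Op 24: tick 6 -> clock=40. purged={b.com}
Op 25: tick 10 -> clock=50. purged={a.com,c.com}
Op 26: insert b.com -> 10.0.0.2 (expiry=50+16=66). clock=50
Op 27: tick 9 -> clock=59.
lookup b.com: present, ip=10.0.0.2 expiry=66 > clock=59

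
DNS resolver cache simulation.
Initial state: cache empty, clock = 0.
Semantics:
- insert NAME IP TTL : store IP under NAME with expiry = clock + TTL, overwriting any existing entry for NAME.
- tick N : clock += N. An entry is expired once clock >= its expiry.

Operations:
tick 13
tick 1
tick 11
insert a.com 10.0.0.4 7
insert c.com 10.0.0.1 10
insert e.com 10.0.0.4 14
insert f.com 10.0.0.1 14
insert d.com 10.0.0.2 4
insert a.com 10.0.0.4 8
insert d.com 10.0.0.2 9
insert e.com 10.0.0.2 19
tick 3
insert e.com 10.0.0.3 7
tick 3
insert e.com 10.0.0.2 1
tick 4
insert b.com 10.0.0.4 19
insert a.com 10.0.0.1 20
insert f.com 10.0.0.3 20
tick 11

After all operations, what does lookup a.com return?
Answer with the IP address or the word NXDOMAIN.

Op 1: tick 13 -> clock=13.
Op 2: tick 1 -> clock=14.
Op 3: tick 11 -> clock=25.
Op 4: insert a.com -> 10.0.0.4 (expiry=25+7=32). clock=25
Op 5: insert c.com -> 10.0.0.1 (expiry=25+10=35). clock=25
Op 6: insert e.com -> 10.0.0.4 (expiry=25+14=39). clock=25
Op 7: insert f.com -> 10.0.0.1 (expiry=25+14=39). clock=25
Op 8: insert d.com -> 10.0.0.2 (expiry=25+4=29). clock=25
Op 9: insert a.com -> 10.0.0.4 (expiry=25+8=33). clock=25
Op 10: insert d.com -> 10.0.0.2 (expiry=25+9=34). clock=25
Op 11: insert e.com -> 10.0.0.2 (expiry=25+19=44). clock=25
Op 12: tick 3 -> clock=28.
Op 13: insert e.com -> 10.0.0.3 (expiry=28+7=35). clock=28
Op 14: tick 3 -> clock=31.
Op 15: insert e.com -> 10.0.0.2 (expiry=31+1=32). clock=31
Op 16: tick 4 -> clock=35. purged={a.com,c.com,d.com,e.com}
Op 17: insert b.com -> 10.0.0.4 (expiry=35+19=54). clock=35
Op 18: insert a.com -> 10.0.0.1 (expiry=35+20=55). clock=35
Op 19: insert f.com -> 10.0.0.3 (expiry=35+20=55). clock=35
Op 20: tick 11 -> clock=46.
lookup a.com: present, ip=10.0.0.1 expiry=55 > clock=46

Answer: 10.0.0.1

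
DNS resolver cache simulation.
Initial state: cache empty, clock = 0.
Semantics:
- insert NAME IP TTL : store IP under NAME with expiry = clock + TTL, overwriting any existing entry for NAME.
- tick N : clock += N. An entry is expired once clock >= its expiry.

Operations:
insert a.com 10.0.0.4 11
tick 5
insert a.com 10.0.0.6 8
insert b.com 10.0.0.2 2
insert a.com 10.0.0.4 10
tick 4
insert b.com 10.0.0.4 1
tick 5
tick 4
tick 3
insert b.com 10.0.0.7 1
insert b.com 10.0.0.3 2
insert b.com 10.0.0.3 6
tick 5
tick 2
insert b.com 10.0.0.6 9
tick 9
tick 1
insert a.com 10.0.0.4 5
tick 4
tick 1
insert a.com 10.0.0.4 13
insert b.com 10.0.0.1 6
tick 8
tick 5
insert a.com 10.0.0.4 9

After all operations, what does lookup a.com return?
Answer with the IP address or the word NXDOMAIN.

Answer: 10.0.0.4

Derivation:
Op 1: insert a.com -> 10.0.0.4 (expiry=0+11=11). clock=0
Op 2: tick 5 -> clock=5.
Op 3: insert a.com -> 10.0.0.6 (expiry=5+8=13). clock=5
Op 4: insert b.com -> 10.0.0.2 (expiry=5+2=7). clock=5
Op 5: insert a.com -> 10.0.0.4 (expiry=5+10=15). clock=5
Op 6: tick 4 -> clock=9. purged={b.com}
Op 7: insert b.com -> 10.0.0.4 (expiry=9+1=10). clock=9
Op 8: tick 5 -> clock=14. purged={b.com}
Op 9: tick 4 -> clock=18. purged={a.com}
Op 10: tick 3 -> clock=21.
Op 11: insert b.com -> 10.0.0.7 (expiry=21+1=22). clock=21
Op 12: insert b.com -> 10.0.0.3 (expiry=21+2=23). clock=21
Op 13: insert b.com -> 10.0.0.3 (expiry=21+6=27). clock=21
Op 14: tick 5 -> clock=26.
Op 15: tick 2 -> clock=28. purged={b.com}
Op 16: insert b.com -> 10.0.0.6 (expiry=28+9=37). clock=28
Op 17: tick 9 -> clock=37. purged={b.com}
Op 18: tick 1 -> clock=38.
Op 19: insert a.com -> 10.0.0.4 (expiry=38+5=43). clock=38
Op 20: tick 4 -> clock=42.
Op 21: tick 1 -> clock=43. purged={a.com}
Op 22: insert a.com -> 10.0.0.4 (expiry=43+13=56). clock=43
Op 23: insert b.com -> 10.0.0.1 (expiry=43+6=49). clock=43
Op 24: tick 8 -> clock=51. purged={b.com}
Op 25: tick 5 -> clock=56. purged={a.com}
Op 26: insert a.com -> 10.0.0.4 (expiry=56+9=65). clock=56
lookup a.com: present, ip=10.0.0.4 expiry=65 > clock=56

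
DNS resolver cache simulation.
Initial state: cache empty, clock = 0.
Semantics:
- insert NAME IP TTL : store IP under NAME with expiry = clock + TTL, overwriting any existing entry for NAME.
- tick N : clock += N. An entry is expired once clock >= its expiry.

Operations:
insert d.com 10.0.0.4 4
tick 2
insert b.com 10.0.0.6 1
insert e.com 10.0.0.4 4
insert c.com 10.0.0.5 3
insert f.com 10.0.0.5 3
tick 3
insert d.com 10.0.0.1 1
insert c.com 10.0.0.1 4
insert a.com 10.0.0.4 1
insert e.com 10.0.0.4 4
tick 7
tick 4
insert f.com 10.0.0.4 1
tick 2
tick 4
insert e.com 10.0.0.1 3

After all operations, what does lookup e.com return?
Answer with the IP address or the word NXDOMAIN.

Answer: 10.0.0.1

Derivation:
Op 1: insert d.com -> 10.0.0.4 (expiry=0+4=4). clock=0
Op 2: tick 2 -> clock=2.
Op 3: insert b.com -> 10.0.0.6 (expiry=2+1=3). clock=2
Op 4: insert e.com -> 10.0.0.4 (expiry=2+4=6). clock=2
Op 5: insert c.com -> 10.0.0.5 (expiry=2+3=5). clock=2
Op 6: insert f.com -> 10.0.0.5 (expiry=2+3=5). clock=2
Op 7: tick 3 -> clock=5. purged={b.com,c.com,d.com,f.com}
Op 8: insert d.com -> 10.0.0.1 (expiry=5+1=6). clock=5
Op 9: insert c.com -> 10.0.0.1 (expiry=5+4=9). clock=5
Op 10: insert a.com -> 10.0.0.4 (expiry=5+1=6). clock=5
Op 11: insert e.com -> 10.0.0.4 (expiry=5+4=9). clock=5
Op 12: tick 7 -> clock=12. purged={a.com,c.com,d.com,e.com}
Op 13: tick 4 -> clock=16.
Op 14: insert f.com -> 10.0.0.4 (expiry=16+1=17). clock=16
Op 15: tick 2 -> clock=18. purged={f.com}
Op 16: tick 4 -> clock=22.
Op 17: insert e.com -> 10.0.0.1 (expiry=22+3=25). clock=22
lookup e.com: present, ip=10.0.0.1 expiry=25 > clock=22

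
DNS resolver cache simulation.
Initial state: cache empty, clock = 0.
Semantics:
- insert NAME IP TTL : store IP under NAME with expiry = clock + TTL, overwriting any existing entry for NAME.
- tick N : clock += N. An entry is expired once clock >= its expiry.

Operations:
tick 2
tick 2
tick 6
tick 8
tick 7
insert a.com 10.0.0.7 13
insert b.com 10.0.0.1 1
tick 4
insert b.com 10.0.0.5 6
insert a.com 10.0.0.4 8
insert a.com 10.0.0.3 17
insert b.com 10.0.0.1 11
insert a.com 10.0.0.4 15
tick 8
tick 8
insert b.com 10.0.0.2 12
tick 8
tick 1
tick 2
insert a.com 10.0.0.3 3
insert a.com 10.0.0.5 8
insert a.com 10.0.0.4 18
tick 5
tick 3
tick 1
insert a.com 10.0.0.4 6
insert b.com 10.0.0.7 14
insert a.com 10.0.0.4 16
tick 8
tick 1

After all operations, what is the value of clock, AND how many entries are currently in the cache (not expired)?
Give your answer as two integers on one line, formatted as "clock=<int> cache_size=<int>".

Op 1: tick 2 -> clock=2.
Op 2: tick 2 -> clock=4.
Op 3: tick 6 -> clock=10.
Op 4: tick 8 -> clock=18.
Op 5: tick 7 -> clock=25.
Op 6: insert a.com -> 10.0.0.7 (expiry=25+13=38). clock=25
Op 7: insert b.com -> 10.0.0.1 (expiry=25+1=26). clock=25
Op 8: tick 4 -> clock=29. purged={b.com}
Op 9: insert b.com -> 10.0.0.5 (expiry=29+6=35). clock=29
Op 10: insert a.com -> 10.0.0.4 (expiry=29+8=37). clock=29
Op 11: insert a.com -> 10.0.0.3 (expiry=29+17=46). clock=29
Op 12: insert b.com -> 10.0.0.1 (expiry=29+11=40). clock=29
Op 13: insert a.com -> 10.0.0.4 (expiry=29+15=44). clock=29
Op 14: tick 8 -> clock=37.
Op 15: tick 8 -> clock=45. purged={a.com,b.com}
Op 16: insert b.com -> 10.0.0.2 (expiry=45+12=57). clock=45
Op 17: tick 8 -> clock=53.
Op 18: tick 1 -> clock=54.
Op 19: tick 2 -> clock=56.
Op 20: insert a.com -> 10.0.0.3 (expiry=56+3=59). clock=56
Op 21: insert a.com -> 10.0.0.5 (expiry=56+8=64). clock=56
Op 22: insert a.com -> 10.0.0.4 (expiry=56+18=74). clock=56
Op 23: tick 5 -> clock=61. purged={b.com}
Op 24: tick 3 -> clock=64.
Op 25: tick 1 -> clock=65.
Op 26: insert a.com -> 10.0.0.4 (expiry=65+6=71). clock=65
Op 27: insert b.com -> 10.0.0.7 (expiry=65+14=79). clock=65
Op 28: insert a.com -> 10.0.0.4 (expiry=65+16=81). clock=65
Op 29: tick 8 -> clock=73.
Op 30: tick 1 -> clock=74.
Final clock = 74
Final cache (unexpired): {a.com,b.com} -> size=2

Answer: clock=74 cache_size=2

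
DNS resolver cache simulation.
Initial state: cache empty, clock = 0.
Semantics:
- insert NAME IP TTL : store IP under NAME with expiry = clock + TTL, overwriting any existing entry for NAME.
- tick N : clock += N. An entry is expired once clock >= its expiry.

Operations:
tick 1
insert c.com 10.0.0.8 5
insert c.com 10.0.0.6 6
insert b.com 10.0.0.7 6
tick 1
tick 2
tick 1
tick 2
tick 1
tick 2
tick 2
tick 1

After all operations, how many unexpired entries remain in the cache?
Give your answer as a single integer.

Answer: 0

Derivation:
Op 1: tick 1 -> clock=1.
Op 2: insert c.com -> 10.0.0.8 (expiry=1+5=6). clock=1
Op 3: insert c.com -> 10.0.0.6 (expiry=1+6=7). clock=1
Op 4: insert b.com -> 10.0.0.7 (expiry=1+6=7). clock=1
Op 5: tick 1 -> clock=2.
Op 6: tick 2 -> clock=4.
Op 7: tick 1 -> clock=5.
Op 8: tick 2 -> clock=7. purged={b.com,c.com}
Op 9: tick 1 -> clock=8.
Op 10: tick 2 -> clock=10.
Op 11: tick 2 -> clock=12.
Op 12: tick 1 -> clock=13.
Final cache (unexpired): {} -> size=0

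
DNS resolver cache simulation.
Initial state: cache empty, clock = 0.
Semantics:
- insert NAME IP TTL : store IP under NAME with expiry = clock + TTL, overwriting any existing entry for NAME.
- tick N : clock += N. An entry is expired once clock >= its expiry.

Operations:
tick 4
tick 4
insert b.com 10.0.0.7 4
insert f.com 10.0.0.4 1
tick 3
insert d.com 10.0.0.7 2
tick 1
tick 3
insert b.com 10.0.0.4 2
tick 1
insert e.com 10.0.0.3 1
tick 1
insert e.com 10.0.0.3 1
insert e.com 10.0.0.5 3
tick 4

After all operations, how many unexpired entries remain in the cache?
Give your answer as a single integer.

Answer: 0

Derivation:
Op 1: tick 4 -> clock=4.
Op 2: tick 4 -> clock=8.
Op 3: insert b.com -> 10.0.0.7 (expiry=8+4=12). clock=8
Op 4: insert f.com -> 10.0.0.4 (expiry=8+1=9). clock=8
Op 5: tick 3 -> clock=11. purged={f.com}
Op 6: insert d.com -> 10.0.0.7 (expiry=11+2=13). clock=11
Op 7: tick 1 -> clock=12. purged={b.com}
Op 8: tick 3 -> clock=15. purged={d.com}
Op 9: insert b.com -> 10.0.0.4 (expiry=15+2=17). clock=15
Op 10: tick 1 -> clock=16.
Op 11: insert e.com -> 10.0.0.3 (expiry=16+1=17). clock=16
Op 12: tick 1 -> clock=17. purged={b.com,e.com}
Op 13: insert e.com -> 10.0.0.3 (expiry=17+1=18). clock=17
Op 14: insert e.com -> 10.0.0.5 (expiry=17+3=20). clock=17
Op 15: tick 4 -> clock=21. purged={e.com}
Final cache (unexpired): {} -> size=0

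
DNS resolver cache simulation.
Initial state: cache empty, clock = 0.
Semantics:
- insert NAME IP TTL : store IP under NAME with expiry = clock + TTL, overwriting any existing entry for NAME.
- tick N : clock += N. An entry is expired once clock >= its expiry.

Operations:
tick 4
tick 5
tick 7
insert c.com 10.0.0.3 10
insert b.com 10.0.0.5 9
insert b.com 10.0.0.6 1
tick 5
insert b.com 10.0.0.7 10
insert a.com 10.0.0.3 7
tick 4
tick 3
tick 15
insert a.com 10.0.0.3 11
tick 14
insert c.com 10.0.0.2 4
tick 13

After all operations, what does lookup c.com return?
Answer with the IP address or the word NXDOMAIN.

Op 1: tick 4 -> clock=4.
Op 2: tick 5 -> clock=9.
Op 3: tick 7 -> clock=16.
Op 4: insert c.com -> 10.0.0.3 (expiry=16+10=26). clock=16
Op 5: insert b.com -> 10.0.0.5 (expiry=16+9=25). clock=16
Op 6: insert b.com -> 10.0.0.6 (expiry=16+1=17). clock=16
Op 7: tick 5 -> clock=21. purged={b.com}
Op 8: insert b.com -> 10.0.0.7 (expiry=21+10=31). clock=21
Op 9: insert a.com -> 10.0.0.3 (expiry=21+7=28). clock=21
Op 10: tick 4 -> clock=25.
Op 11: tick 3 -> clock=28. purged={a.com,c.com}
Op 12: tick 15 -> clock=43. purged={b.com}
Op 13: insert a.com -> 10.0.0.3 (expiry=43+11=54). clock=43
Op 14: tick 14 -> clock=57. purged={a.com}
Op 15: insert c.com -> 10.0.0.2 (expiry=57+4=61). clock=57
Op 16: tick 13 -> clock=70. purged={c.com}
lookup c.com: not in cache (expired or never inserted)

Answer: NXDOMAIN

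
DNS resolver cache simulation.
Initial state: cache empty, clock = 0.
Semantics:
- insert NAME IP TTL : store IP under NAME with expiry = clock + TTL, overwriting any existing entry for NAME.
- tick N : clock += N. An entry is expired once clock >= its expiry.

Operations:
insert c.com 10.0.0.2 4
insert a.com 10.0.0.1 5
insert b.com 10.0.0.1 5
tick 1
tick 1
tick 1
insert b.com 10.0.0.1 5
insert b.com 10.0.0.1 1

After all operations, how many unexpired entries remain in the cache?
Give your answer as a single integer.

Answer: 3

Derivation:
Op 1: insert c.com -> 10.0.0.2 (expiry=0+4=4). clock=0
Op 2: insert a.com -> 10.0.0.1 (expiry=0+5=5). clock=0
Op 3: insert b.com -> 10.0.0.1 (expiry=0+5=5). clock=0
Op 4: tick 1 -> clock=1.
Op 5: tick 1 -> clock=2.
Op 6: tick 1 -> clock=3.
Op 7: insert b.com -> 10.0.0.1 (expiry=3+5=8). clock=3
Op 8: insert b.com -> 10.0.0.1 (expiry=3+1=4). clock=3
Final cache (unexpired): {a.com,b.com,c.com} -> size=3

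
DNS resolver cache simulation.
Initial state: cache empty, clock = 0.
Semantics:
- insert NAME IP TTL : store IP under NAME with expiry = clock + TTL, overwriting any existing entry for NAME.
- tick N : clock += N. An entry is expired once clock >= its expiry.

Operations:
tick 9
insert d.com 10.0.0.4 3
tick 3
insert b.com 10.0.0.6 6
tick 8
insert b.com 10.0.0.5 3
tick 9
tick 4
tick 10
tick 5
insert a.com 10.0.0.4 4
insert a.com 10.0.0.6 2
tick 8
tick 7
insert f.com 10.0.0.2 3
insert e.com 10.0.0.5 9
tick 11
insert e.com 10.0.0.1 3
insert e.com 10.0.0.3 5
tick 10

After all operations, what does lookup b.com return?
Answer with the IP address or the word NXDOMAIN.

Op 1: tick 9 -> clock=9.
Op 2: insert d.com -> 10.0.0.4 (expiry=9+3=12). clock=9
Op 3: tick 3 -> clock=12. purged={d.com}
Op 4: insert b.com -> 10.0.0.6 (expiry=12+6=18). clock=12
Op 5: tick 8 -> clock=20. purged={b.com}
Op 6: insert b.com -> 10.0.0.5 (expiry=20+3=23). clock=20
Op 7: tick 9 -> clock=29. purged={b.com}
Op 8: tick 4 -> clock=33.
Op 9: tick 10 -> clock=43.
Op 10: tick 5 -> clock=48.
Op 11: insert a.com -> 10.0.0.4 (expiry=48+4=52). clock=48
Op 12: insert a.com -> 10.0.0.6 (expiry=48+2=50). clock=48
Op 13: tick 8 -> clock=56. purged={a.com}
Op 14: tick 7 -> clock=63.
Op 15: insert f.com -> 10.0.0.2 (expiry=63+3=66). clock=63
Op 16: insert e.com -> 10.0.0.5 (expiry=63+9=72). clock=63
Op 17: tick 11 -> clock=74. purged={e.com,f.com}
Op 18: insert e.com -> 10.0.0.1 (expiry=74+3=77). clock=74
Op 19: insert e.com -> 10.0.0.3 (expiry=74+5=79). clock=74
Op 20: tick 10 -> clock=84. purged={e.com}
lookup b.com: not in cache (expired or never inserted)

Answer: NXDOMAIN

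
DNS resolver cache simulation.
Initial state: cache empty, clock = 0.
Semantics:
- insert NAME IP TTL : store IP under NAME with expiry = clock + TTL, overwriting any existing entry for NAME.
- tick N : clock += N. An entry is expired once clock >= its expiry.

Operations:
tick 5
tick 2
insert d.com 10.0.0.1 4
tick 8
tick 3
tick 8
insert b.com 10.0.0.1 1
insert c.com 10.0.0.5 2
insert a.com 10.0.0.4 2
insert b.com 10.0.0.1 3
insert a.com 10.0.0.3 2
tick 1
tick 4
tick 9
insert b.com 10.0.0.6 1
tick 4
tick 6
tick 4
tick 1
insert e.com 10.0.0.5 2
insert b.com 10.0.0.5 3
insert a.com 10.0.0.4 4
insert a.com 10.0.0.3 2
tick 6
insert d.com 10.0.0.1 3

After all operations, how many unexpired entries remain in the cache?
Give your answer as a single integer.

Answer: 1

Derivation:
Op 1: tick 5 -> clock=5.
Op 2: tick 2 -> clock=7.
Op 3: insert d.com -> 10.0.0.1 (expiry=7+4=11). clock=7
Op 4: tick 8 -> clock=15. purged={d.com}
Op 5: tick 3 -> clock=18.
Op 6: tick 8 -> clock=26.
Op 7: insert b.com -> 10.0.0.1 (expiry=26+1=27). clock=26
Op 8: insert c.com -> 10.0.0.5 (expiry=26+2=28). clock=26
Op 9: insert a.com -> 10.0.0.4 (expiry=26+2=28). clock=26
Op 10: insert b.com -> 10.0.0.1 (expiry=26+3=29). clock=26
Op 11: insert a.com -> 10.0.0.3 (expiry=26+2=28). clock=26
Op 12: tick 1 -> clock=27.
Op 13: tick 4 -> clock=31. purged={a.com,b.com,c.com}
Op 14: tick 9 -> clock=40.
Op 15: insert b.com -> 10.0.0.6 (expiry=40+1=41). clock=40
Op 16: tick 4 -> clock=44. purged={b.com}
Op 17: tick 6 -> clock=50.
Op 18: tick 4 -> clock=54.
Op 19: tick 1 -> clock=55.
Op 20: insert e.com -> 10.0.0.5 (expiry=55+2=57). clock=55
Op 21: insert b.com -> 10.0.0.5 (expiry=55+3=58). clock=55
Op 22: insert a.com -> 10.0.0.4 (expiry=55+4=59). clock=55
Op 23: insert a.com -> 10.0.0.3 (expiry=55+2=57). clock=55
Op 24: tick 6 -> clock=61. purged={a.com,b.com,e.com}
Op 25: insert d.com -> 10.0.0.1 (expiry=61+3=64). clock=61
Final cache (unexpired): {d.com} -> size=1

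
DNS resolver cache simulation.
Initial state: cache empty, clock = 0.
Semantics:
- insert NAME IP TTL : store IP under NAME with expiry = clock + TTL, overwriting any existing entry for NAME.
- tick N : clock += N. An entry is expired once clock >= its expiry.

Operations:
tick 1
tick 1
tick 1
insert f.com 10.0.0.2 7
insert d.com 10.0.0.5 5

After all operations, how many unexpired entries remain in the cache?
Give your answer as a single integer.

Answer: 2

Derivation:
Op 1: tick 1 -> clock=1.
Op 2: tick 1 -> clock=2.
Op 3: tick 1 -> clock=3.
Op 4: insert f.com -> 10.0.0.2 (expiry=3+7=10). clock=3
Op 5: insert d.com -> 10.0.0.5 (expiry=3+5=8). clock=3
Final cache (unexpired): {d.com,f.com} -> size=2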